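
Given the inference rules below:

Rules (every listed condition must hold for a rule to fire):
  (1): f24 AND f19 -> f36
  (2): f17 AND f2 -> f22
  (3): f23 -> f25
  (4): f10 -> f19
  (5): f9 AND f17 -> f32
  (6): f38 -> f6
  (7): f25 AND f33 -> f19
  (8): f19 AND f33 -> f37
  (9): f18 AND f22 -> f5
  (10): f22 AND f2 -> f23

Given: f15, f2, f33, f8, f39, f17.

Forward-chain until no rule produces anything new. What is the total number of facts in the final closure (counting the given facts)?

11

Round 1 — (2), derive f22.
Round 2 — (10), derive f23.
Round 3 — (3), derive f25.
Round 4 — (7), derive f19.
Round 5 — (8), derive f37.
Closure: {f15, f17, f19, f2, f22, f23, f25, f33, f37, f39, f8} — 11 facts.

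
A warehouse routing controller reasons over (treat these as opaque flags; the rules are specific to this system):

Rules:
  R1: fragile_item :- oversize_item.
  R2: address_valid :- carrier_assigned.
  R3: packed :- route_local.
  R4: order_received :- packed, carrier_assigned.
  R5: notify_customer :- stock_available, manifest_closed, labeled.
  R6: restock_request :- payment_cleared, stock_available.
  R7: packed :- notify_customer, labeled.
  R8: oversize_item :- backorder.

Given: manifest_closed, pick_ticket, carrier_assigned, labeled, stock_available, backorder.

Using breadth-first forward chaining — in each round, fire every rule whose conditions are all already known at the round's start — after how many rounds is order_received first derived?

[1] R2 [address_valid :- carrier_assigned.]; R5 [notify_customer :- stock_available, manifest_closed, labeled.]; R8 [oversize_item :- backorder.]. ⇒ new: address_valid, notify_customer, oversize_item.
[2] R1 [fragile_item :- oversize_item.]; R7 [packed :- notify_customer, labeled.]. ⇒ new: fragile_item, packed.
[3] R4 [order_received :- packed, carrier_assigned.]. ⇒ new: order_received.
order_received first appears in round 3.

3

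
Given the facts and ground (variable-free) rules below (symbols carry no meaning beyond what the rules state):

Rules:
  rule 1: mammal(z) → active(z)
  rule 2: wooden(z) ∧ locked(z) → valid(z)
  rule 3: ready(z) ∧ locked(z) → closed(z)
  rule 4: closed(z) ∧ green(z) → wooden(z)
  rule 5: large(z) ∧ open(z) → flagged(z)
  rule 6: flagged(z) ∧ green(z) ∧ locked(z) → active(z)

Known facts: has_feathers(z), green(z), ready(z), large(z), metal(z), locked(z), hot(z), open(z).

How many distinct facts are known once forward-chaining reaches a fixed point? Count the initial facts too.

13

Round 1: rule 3 [ready(z) ∧ locked(z) → closed(z)]; rule 5 [large(z) ∧ open(z) → flagged(z)]. Adds closed(z), flagged(z).
Round 2: rule 4 [closed(z) ∧ green(z) → wooden(z)]; rule 6 [flagged(z) ∧ green(z) ∧ locked(z) → active(z)]. Adds wooden(z), active(z).
Round 3: rule 2 [wooden(z) ∧ locked(z) → valid(z)]. Adds valid(z).
Closure: {active(z), closed(z), flagged(z), green(z), has_feathers(z), hot(z), large(z), locked(z), metal(z), open(z), ready(z), valid(z), wooden(z)} — 13 facts.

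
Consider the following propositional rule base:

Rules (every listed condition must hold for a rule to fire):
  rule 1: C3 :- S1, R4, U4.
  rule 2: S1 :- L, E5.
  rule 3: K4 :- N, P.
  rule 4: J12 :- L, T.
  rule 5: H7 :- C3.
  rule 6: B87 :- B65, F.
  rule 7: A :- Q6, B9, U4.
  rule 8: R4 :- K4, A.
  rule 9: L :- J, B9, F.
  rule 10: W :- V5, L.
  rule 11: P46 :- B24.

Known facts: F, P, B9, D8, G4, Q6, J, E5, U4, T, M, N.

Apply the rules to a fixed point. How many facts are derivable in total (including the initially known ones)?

Round 1: rule 3 [K4 :- N, P.]; rule 7 [A :- Q6, B9, U4.]; rule 9 [L :- J, B9, F.]. New: K4, A, L.
Round 2: rule 2 [S1 :- L, E5.]; rule 4 [J12 :- L, T.]; rule 8 [R4 :- K4, A.]. New: S1, J12, R4.
Round 3: rule 1 [C3 :- S1, R4, U4.]. New: C3.
Round 4: rule 5 [H7 :- C3.]. New: H7.
Closure: {A, B9, C3, D8, E5, F, G4, H7, J, J12, K4, L, M, N, P, Q6, R4, S1, T, U4} — 20 facts.

20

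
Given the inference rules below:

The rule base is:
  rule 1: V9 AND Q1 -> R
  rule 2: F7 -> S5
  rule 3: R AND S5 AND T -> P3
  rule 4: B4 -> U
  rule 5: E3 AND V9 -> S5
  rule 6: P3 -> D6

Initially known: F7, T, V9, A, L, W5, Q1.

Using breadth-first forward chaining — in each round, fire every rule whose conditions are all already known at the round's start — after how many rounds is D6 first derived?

Round 1 fires rule 1, rule 2, giving R, S5.
Round 2 fires rule 3, giving P3.
Round 3 fires rule 6, giving D6.
D6 first appears in round 3.

3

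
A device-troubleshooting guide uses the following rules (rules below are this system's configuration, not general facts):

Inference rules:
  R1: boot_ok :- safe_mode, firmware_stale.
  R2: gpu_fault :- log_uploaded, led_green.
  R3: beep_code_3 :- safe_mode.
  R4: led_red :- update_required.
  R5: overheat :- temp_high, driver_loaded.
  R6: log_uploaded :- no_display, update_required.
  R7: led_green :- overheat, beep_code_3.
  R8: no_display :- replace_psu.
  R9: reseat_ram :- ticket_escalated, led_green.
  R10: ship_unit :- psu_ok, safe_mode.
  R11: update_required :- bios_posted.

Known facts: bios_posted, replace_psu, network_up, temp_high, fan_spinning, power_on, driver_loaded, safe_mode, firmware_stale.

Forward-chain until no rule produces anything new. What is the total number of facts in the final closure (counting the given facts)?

18

Round 1: R1 [boot_ok :- safe_mode, firmware_stale.]; R3 [beep_code_3 :- safe_mode.]; R5 [overheat :- temp_high, driver_loaded.]; R8 [no_display :- replace_psu.]; R11 [update_required :- bios_posted.]. Adds boot_ok, beep_code_3, overheat, no_display, update_required.
Round 2: R4 [led_red :- update_required.]; R6 [log_uploaded :- no_display, update_required.]; R7 [led_green :- overheat, beep_code_3.]. Adds led_red, log_uploaded, led_green.
Round 3: R2 [gpu_fault :- log_uploaded, led_green.]. Adds gpu_fault.
Closure: {beep_code_3, bios_posted, boot_ok, driver_loaded, fan_spinning, firmware_stale, gpu_fault, led_green, led_red, log_uploaded, network_up, no_display, overheat, power_on, replace_psu, safe_mode, temp_high, update_required} — 18 facts.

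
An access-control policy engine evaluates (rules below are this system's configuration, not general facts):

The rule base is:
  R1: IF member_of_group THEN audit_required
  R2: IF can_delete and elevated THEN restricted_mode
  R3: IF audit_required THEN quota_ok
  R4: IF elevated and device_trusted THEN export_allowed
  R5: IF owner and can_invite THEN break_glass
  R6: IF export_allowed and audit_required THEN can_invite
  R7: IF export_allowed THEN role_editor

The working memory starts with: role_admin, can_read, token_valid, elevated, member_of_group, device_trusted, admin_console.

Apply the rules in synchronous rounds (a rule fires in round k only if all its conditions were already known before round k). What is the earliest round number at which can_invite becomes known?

2

Round 1 — R1, R4, derive audit_required, export_allowed.
Round 2 — R3, R6, R7, derive quota_ok, can_invite, role_editor.
can_invite first appears in round 2.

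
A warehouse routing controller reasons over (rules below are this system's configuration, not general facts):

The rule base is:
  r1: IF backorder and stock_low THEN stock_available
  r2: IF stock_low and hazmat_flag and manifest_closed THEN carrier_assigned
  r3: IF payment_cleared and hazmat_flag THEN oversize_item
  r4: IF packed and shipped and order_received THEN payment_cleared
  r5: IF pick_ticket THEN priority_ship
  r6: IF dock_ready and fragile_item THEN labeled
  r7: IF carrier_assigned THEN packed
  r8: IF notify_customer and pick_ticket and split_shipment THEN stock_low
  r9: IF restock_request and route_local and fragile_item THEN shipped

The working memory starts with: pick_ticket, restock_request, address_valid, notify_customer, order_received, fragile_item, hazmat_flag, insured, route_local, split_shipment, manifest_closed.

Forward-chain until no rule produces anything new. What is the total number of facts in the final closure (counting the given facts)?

Round 1 fires r5, r8, r9, giving priority_ship, stock_low, shipped.
Round 2 fires r2, giving carrier_assigned.
Round 3 fires r7, giving packed.
Round 4 fires r4, giving payment_cleared.
Round 5 fires r3, giving oversize_item.
Closure: {address_valid, carrier_assigned, fragile_item, hazmat_flag, insured, manifest_closed, notify_customer, order_received, oversize_item, packed, payment_cleared, pick_ticket, priority_ship, restock_request, route_local, shipped, split_shipment, stock_low} — 18 facts.

18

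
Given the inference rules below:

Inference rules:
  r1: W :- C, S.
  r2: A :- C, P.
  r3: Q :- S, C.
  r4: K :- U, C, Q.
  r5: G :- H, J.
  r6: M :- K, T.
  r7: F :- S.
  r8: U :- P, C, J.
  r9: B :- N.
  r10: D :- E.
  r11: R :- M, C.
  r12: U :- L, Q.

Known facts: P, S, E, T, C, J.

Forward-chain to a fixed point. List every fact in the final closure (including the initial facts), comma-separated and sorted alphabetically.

A, C, D, E, F, J, K, M, P, Q, R, S, T, U, W

Round 1 — r1, r2, r3, r7, r8, r10, derive W, A, Q, F, U, D.
Round 2 — r4, derive K.
Round 3 — r6, derive M.
Round 4 — r11, derive R.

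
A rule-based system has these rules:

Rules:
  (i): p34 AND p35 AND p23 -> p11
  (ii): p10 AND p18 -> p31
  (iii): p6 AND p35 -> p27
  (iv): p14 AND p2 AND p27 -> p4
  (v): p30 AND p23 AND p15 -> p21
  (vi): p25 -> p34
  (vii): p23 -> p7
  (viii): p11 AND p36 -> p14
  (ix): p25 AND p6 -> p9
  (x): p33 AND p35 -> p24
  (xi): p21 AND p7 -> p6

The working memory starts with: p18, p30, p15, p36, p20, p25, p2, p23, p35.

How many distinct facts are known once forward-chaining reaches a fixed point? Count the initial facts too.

Round 1 fires (v), (vi), (vii), giving p21, p34, p7.
Round 2 fires (i), (xi), giving p11, p6.
Round 3 fires (iii), (viii), (ix), giving p27, p14, p9.
Round 4 fires (iv), giving p4.
Closure: {p11, p14, p15, p18, p2, p20, p21, p23, p25, p27, p30, p34, p35, p36, p4, p6, p7, p9} — 18 facts.

18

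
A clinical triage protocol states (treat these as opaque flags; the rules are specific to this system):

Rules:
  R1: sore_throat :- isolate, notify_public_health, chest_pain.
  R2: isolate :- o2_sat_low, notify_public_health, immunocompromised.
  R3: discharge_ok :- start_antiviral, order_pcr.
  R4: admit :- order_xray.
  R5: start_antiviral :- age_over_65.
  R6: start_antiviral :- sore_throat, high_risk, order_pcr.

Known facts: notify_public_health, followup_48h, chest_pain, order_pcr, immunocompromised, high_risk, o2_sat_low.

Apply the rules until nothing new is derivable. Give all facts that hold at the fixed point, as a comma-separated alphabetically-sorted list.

Round 1 — R2, derive isolate.
Round 2 — R1, derive sore_throat.
Round 3 — R6, derive start_antiviral.
Round 4 — R3, derive discharge_ok.

chest_pain, discharge_ok, followup_48h, high_risk, immunocompromised, isolate, notify_public_health, o2_sat_low, order_pcr, sore_throat, start_antiviral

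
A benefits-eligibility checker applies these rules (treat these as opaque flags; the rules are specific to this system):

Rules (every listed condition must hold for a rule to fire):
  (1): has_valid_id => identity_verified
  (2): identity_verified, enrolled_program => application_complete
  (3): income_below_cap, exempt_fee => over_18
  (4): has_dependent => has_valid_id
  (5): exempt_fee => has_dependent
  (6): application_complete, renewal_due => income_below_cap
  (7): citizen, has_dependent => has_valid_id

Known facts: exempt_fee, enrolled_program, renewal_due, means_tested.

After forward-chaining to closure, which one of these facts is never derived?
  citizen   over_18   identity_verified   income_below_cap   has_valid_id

Round 1 — (5), derive has_dependent.
Round 2 — (4), derive has_valid_id.
Round 3 — (1), derive identity_verified.
Round 4 — (2), derive application_complete.
Round 5 — (6), derive income_below_cap.
Round 6 — (3), derive over_18.
Derived: over_18 (round 6), has_valid_id (round 2), income_below_cap (round 5), identity_verified (round 3). citizen never appears in any round.

citizen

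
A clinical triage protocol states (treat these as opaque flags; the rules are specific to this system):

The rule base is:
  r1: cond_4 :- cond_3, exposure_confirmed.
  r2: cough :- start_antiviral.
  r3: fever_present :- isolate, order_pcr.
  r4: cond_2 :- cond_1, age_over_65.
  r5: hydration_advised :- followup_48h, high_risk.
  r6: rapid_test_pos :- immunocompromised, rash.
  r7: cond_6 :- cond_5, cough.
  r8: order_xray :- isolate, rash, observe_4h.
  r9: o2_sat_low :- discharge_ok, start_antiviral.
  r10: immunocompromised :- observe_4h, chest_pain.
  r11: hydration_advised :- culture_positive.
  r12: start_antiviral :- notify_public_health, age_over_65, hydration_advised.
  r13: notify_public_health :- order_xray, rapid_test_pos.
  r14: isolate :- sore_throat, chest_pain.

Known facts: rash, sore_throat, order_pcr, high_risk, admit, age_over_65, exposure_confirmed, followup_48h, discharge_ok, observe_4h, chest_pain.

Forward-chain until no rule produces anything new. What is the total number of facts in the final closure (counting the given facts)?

Round 1: r5 [hydration_advised :- followup_48h, high_risk.]; r10 [immunocompromised :- observe_4h, chest_pain.]; r14 [isolate :- sore_throat, chest_pain.]. Adds hydration_advised, immunocompromised, isolate.
Round 2: r3 [fever_present :- isolate, order_pcr.]; r6 [rapid_test_pos :- immunocompromised, rash.]; r8 [order_xray :- isolate, rash, observe_4h.]. Adds fever_present, rapid_test_pos, order_xray.
Round 3: r13 [notify_public_health :- order_xray, rapid_test_pos.]. Adds notify_public_health.
Round 4: r12 [start_antiviral :- notify_public_health, age_over_65, hydration_advised.]. Adds start_antiviral.
Round 5: r2 [cough :- start_antiviral.]; r9 [o2_sat_low :- discharge_ok, start_antiviral.]. Adds cough, o2_sat_low.
Closure: {admit, age_over_65, chest_pain, cough, discharge_ok, exposure_confirmed, fever_present, followup_48h, high_risk, hydration_advised, immunocompromised, isolate, notify_public_health, o2_sat_low, observe_4h, order_pcr, order_xray, rapid_test_pos, rash, sore_throat, start_antiviral} — 21 facts.

21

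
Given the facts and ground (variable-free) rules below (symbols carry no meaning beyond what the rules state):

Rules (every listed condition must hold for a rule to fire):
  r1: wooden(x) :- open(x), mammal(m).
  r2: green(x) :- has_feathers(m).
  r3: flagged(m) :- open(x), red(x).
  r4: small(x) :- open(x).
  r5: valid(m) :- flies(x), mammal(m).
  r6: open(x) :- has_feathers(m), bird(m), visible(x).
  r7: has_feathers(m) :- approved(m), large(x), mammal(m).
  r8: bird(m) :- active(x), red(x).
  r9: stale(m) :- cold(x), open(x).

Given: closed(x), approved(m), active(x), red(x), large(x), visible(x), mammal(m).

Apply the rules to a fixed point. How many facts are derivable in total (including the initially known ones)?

Round 1 — r7, r8, derive has_feathers(m), bird(m).
Round 2 — r2, r6, derive green(x), open(x).
Round 3 — r1, r3, r4, derive wooden(x), flagged(m), small(x).
Closure: {active(x), approved(m), bird(m), closed(x), flagged(m), green(x), has_feathers(m), large(x), mammal(m), open(x), red(x), small(x), visible(x), wooden(x)} — 14 facts.

14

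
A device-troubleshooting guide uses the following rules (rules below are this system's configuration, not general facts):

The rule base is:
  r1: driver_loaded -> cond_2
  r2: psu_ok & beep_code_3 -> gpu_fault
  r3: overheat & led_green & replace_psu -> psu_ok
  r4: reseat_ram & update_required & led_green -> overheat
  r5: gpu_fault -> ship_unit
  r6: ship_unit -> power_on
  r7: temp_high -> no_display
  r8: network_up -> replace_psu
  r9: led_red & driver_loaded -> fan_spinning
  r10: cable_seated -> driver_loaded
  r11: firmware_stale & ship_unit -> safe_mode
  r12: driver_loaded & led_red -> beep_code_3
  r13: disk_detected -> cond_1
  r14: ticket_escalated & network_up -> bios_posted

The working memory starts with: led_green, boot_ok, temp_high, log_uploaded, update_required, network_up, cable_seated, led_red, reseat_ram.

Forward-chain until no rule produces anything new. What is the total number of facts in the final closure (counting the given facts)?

Round 1: r4 [reseat_ram & update_required & led_green -> overheat]; r7 [temp_high -> no_display]; r8 [network_up -> replace_psu]; r10 [cable_seated -> driver_loaded]. Adds overheat, no_display, replace_psu, driver_loaded.
Round 2: r1 [driver_loaded -> cond_2]; r3 [overheat & led_green & replace_psu -> psu_ok]; r9 [led_red & driver_loaded -> fan_spinning]; r12 [driver_loaded & led_red -> beep_code_3]. Adds cond_2, psu_ok, fan_spinning, beep_code_3.
Round 3: r2 [psu_ok & beep_code_3 -> gpu_fault]. Adds gpu_fault.
Round 4: r5 [gpu_fault -> ship_unit]. Adds ship_unit.
Round 5: r6 [ship_unit -> power_on]. Adds power_on.
Closure: {beep_code_3, boot_ok, cable_seated, cond_2, driver_loaded, fan_spinning, gpu_fault, led_green, led_red, log_uploaded, network_up, no_display, overheat, power_on, psu_ok, replace_psu, reseat_ram, ship_unit, temp_high, update_required} — 20 facts.

20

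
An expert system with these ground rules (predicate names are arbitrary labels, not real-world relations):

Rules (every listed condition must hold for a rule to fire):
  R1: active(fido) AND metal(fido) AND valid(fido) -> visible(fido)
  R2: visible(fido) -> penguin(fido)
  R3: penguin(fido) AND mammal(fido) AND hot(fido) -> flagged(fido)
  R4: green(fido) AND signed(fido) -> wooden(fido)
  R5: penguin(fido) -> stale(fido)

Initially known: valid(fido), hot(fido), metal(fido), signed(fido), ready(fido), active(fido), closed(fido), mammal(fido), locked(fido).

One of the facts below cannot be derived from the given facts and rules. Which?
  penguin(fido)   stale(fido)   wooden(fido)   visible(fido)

wooden(fido)

Round 1 — R1, derive visible(fido).
Round 2 — R2, derive penguin(fido).
Round 3 — R3, R5, derive flagged(fido), stale(fido).
Derived: visible(fido) (round 1), stale(fido) (round 3), penguin(fido) (round 2). wooden(fido) never appears in any round.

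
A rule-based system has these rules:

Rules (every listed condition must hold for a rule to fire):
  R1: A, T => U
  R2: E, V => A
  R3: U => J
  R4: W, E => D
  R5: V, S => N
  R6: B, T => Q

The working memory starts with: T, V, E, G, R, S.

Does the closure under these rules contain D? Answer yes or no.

Round 1: R2 [E, V => A]; R5 [V, S => N]. New: A, N.
Round 2: R1 [A, T => U]. New: U.
Round 3: R3 [U => J]. New: J.
Fixed point reached. D is concluded only by R4; R4 needs W (never derived).

no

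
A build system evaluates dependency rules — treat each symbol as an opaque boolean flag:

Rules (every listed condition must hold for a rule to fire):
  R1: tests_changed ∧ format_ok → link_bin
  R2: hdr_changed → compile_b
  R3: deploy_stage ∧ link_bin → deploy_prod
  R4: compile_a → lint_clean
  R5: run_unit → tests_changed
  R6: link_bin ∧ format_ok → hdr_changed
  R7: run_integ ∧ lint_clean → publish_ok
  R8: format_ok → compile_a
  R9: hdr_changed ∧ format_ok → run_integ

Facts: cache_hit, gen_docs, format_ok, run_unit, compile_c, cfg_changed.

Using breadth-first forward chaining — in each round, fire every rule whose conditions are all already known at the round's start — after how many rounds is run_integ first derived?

4

[1] R5 [run_unit → tests_changed]; R8 [format_ok → compile_a]. ⇒ new: tests_changed, compile_a.
[2] R1 [tests_changed ∧ format_ok → link_bin]; R4 [compile_a → lint_clean]. ⇒ new: link_bin, lint_clean.
[3] R6 [link_bin ∧ format_ok → hdr_changed]. ⇒ new: hdr_changed.
[4] R2 [hdr_changed → compile_b]; R9 [hdr_changed ∧ format_ok → run_integ]. ⇒ new: compile_b, run_integ.
run_integ first appears in round 4.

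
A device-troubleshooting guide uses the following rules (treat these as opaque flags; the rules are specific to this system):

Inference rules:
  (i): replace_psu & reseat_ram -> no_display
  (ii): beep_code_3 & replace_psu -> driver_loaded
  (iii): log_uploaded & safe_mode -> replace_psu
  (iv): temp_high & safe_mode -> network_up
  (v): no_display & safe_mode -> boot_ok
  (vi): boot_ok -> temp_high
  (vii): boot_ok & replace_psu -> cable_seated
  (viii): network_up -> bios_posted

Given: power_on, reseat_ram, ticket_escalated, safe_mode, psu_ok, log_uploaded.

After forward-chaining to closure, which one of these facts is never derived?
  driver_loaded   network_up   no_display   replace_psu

driver_loaded

Round 1: (iii) [log_uploaded & safe_mode -> replace_psu]. New: replace_psu.
Round 2: (i) [replace_psu & reseat_ram -> no_display]. New: no_display.
Round 3: (v) [no_display & safe_mode -> boot_ok]. New: boot_ok.
Round 4: (vi) [boot_ok -> temp_high]; (vii) [boot_ok & replace_psu -> cable_seated]. New: temp_high, cable_seated.
Round 5: (iv) [temp_high & safe_mode -> network_up]. New: network_up.
Round 6: (viii) [network_up -> bios_posted]. New: bios_posted.
Derived: replace_psu (round 1), network_up (round 5), no_display (round 2). driver_loaded never appears in any round.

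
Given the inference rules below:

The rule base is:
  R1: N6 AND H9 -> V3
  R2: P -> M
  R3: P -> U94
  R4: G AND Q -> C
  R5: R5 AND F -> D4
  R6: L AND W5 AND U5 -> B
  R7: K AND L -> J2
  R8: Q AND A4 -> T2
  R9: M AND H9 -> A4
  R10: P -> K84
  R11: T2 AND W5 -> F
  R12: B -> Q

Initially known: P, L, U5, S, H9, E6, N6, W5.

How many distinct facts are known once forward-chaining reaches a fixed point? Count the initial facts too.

17

Round 1: R1 [N6 AND H9 -> V3]; R2 [P -> M]; R3 [P -> U94]; R6 [L AND W5 AND U5 -> B]; R10 [P -> K84]. New: V3, M, U94, B, K84.
Round 2: R9 [M AND H9 -> A4]; R12 [B -> Q]. New: A4, Q.
Round 3: R8 [Q AND A4 -> T2]. New: T2.
Round 4: R11 [T2 AND W5 -> F]. New: F.
Closure: {A4, B, E6, F, H9, K84, L, M, N6, P, Q, S, T2, U5, U94, V3, W5} — 17 facts.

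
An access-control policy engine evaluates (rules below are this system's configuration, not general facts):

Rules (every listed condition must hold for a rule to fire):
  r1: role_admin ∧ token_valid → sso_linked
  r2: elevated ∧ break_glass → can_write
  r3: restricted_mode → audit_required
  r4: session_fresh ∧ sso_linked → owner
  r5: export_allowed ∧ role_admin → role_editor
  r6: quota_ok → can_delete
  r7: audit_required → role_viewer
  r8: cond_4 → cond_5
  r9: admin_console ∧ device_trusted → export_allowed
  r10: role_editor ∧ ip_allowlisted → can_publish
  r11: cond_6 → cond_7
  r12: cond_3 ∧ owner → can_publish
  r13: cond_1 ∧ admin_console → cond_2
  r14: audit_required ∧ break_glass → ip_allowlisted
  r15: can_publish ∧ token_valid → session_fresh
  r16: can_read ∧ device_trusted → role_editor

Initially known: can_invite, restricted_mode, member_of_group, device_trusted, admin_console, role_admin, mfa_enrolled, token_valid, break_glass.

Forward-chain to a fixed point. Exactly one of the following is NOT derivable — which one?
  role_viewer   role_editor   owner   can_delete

can_delete

Round 1: r1 [role_admin ∧ token_valid → sso_linked]; r3 [restricted_mode → audit_required]; r9 [admin_console ∧ device_trusted → export_allowed]. New: sso_linked, audit_required, export_allowed.
Round 2: r5 [export_allowed ∧ role_admin → role_editor]; r7 [audit_required → role_viewer]; r14 [audit_required ∧ break_glass → ip_allowlisted]. New: role_editor, role_viewer, ip_allowlisted.
Round 3: r10 [role_editor ∧ ip_allowlisted → can_publish]. New: can_publish.
Round 4: r15 [can_publish ∧ token_valid → session_fresh]. New: session_fresh.
Round 5: r4 [session_fresh ∧ sso_linked → owner]. New: owner.
Derived: role_viewer (round 2), owner (round 5), role_editor (round 2). can_delete never appears in any round.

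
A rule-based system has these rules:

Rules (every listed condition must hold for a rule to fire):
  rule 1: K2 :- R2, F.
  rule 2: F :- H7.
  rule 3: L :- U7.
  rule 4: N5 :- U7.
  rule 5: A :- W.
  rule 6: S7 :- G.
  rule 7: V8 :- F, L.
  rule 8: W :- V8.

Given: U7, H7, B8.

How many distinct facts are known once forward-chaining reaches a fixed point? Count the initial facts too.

9

[1] rule 2 [F :- H7.]; rule 3 [L :- U7.]; rule 4 [N5 :- U7.]. ⇒ new: F, L, N5.
[2] rule 7 [V8 :- F, L.]. ⇒ new: V8.
[3] rule 8 [W :- V8.]. ⇒ new: W.
[4] rule 5 [A :- W.]. ⇒ new: A.
Closure: {A, B8, F, H7, L, N5, U7, V8, W} — 9 facts.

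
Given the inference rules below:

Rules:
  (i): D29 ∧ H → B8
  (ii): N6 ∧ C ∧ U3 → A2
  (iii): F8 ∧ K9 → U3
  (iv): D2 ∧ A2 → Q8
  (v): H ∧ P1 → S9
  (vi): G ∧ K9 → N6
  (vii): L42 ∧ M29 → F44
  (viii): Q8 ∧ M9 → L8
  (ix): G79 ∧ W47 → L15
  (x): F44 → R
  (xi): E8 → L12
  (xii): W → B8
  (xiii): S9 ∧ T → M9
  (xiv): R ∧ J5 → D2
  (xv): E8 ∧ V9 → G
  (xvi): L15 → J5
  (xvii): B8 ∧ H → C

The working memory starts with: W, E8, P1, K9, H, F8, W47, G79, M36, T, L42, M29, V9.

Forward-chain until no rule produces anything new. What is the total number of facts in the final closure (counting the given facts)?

29

Round 1 — (iii), (v), (vii), (ix), (xi), (xii), (xv), derive U3, S9, F44, L15, L12, B8, G.
Round 2 — (vi), (x), (xiii), (xvi), (xvii), derive N6, R, M9, J5, C.
Round 3 — (ii), (xiv), derive A2, D2.
Round 4 — (iv), derive Q8.
Round 5 — (viii), derive L8.
Closure: {A2, B8, C, D2, E8, F44, F8, G, G79, H, J5, K9, L12, L15, L42, L8, M29, M36, M9, N6, P1, Q8, R, S9, T, U3, V9, W, W47} — 29 facts.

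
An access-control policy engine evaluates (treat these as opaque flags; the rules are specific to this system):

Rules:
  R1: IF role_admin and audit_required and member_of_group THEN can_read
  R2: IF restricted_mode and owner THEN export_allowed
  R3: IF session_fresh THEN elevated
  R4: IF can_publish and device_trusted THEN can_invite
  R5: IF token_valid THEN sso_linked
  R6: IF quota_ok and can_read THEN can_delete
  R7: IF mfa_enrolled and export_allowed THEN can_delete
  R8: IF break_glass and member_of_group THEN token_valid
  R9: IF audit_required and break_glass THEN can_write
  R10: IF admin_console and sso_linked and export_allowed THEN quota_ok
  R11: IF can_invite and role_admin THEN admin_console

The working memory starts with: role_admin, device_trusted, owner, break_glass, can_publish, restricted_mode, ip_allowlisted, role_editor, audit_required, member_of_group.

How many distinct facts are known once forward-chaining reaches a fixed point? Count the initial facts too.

Round 1: R1 [IF role_admin and audit_required and member_of_group THEN can_read]; R2 [IF restricted_mode and owner THEN export_allowed]; R4 [IF can_publish and device_trusted THEN can_invite]; R8 [IF break_glass and member_of_group THEN token_valid]; R9 [IF audit_required and break_glass THEN can_write]. New: can_read, export_allowed, can_invite, token_valid, can_write.
Round 2: R5 [IF token_valid THEN sso_linked]; R11 [IF can_invite and role_admin THEN admin_console]. New: sso_linked, admin_console.
Round 3: R10 [IF admin_console and sso_linked and export_allowed THEN quota_ok]. New: quota_ok.
Round 4: R6 [IF quota_ok and can_read THEN can_delete]. New: can_delete.
Closure: {admin_console, audit_required, break_glass, can_delete, can_invite, can_publish, can_read, can_write, device_trusted, export_allowed, ip_allowlisted, member_of_group, owner, quota_ok, restricted_mode, role_admin, role_editor, sso_linked, token_valid} — 19 facts.

19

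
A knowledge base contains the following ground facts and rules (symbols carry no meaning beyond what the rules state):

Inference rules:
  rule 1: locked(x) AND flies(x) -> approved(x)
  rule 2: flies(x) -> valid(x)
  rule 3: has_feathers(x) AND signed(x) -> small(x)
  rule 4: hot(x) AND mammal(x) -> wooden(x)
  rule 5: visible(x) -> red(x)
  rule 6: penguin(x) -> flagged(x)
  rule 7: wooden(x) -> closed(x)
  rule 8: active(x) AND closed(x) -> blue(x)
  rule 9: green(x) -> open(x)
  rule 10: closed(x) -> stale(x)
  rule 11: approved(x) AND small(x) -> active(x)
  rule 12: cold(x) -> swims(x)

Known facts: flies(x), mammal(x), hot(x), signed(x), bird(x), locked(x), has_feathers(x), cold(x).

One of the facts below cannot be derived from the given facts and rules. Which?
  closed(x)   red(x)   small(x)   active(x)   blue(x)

Round 1: rule 1 [locked(x) AND flies(x) -> approved(x)]; rule 2 [flies(x) -> valid(x)]; rule 3 [has_feathers(x) AND signed(x) -> small(x)]; rule 4 [hot(x) AND mammal(x) -> wooden(x)]; rule 12 [cold(x) -> swims(x)]. Adds approved(x), valid(x), small(x), wooden(x), swims(x).
Round 2: rule 7 [wooden(x) -> closed(x)]; rule 11 [approved(x) AND small(x) -> active(x)]. Adds closed(x), active(x).
Round 3: rule 8 [active(x) AND closed(x) -> blue(x)]; rule 10 [closed(x) -> stale(x)]. Adds blue(x), stale(x).
Derived: active(x) (round 2), closed(x) (round 2), blue(x) (round 3), small(x) (round 1). red(x) never appears in any round.

red(x)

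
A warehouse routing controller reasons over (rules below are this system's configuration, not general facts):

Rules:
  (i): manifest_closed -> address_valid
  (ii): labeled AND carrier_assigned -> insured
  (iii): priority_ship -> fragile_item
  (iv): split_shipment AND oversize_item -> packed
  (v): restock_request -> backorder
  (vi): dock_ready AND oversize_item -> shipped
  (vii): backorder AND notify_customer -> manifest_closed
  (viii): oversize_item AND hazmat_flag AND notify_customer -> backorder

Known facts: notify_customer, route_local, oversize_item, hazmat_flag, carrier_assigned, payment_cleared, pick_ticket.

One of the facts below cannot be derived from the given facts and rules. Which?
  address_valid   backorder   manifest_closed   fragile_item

fragile_item

Round 1 — (viii), derive backorder.
Round 2 — (vii), derive manifest_closed.
Round 3 — (i), derive address_valid.
Derived: backorder (round 1), manifest_closed (round 2), address_valid (round 3). fragile_item never appears in any round.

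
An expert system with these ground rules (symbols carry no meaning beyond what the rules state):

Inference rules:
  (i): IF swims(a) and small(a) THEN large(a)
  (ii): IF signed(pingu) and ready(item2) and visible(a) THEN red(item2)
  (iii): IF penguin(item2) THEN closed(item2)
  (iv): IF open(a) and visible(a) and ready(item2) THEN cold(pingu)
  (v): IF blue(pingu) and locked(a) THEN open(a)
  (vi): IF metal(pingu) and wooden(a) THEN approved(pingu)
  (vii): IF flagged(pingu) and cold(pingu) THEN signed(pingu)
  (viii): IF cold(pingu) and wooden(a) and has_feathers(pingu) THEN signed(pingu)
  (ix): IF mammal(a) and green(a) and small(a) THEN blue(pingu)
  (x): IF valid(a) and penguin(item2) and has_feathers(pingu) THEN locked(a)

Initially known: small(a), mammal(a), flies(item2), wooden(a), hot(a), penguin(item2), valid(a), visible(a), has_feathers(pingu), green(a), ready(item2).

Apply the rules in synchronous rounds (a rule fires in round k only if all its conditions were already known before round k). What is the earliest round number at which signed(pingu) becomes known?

4

Round 1: (iii) [IF penguin(item2) THEN closed(item2)]; (ix) [IF mammal(a) and green(a) and small(a) THEN blue(pingu)]; (x) [IF valid(a) and penguin(item2) and has_feathers(pingu) THEN locked(a)]. New: closed(item2), blue(pingu), locked(a).
Round 2: (v) [IF blue(pingu) and locked(a) THEN open(a)]. New: open(a).
Round 3: (iv) [IF open(a) and visible(a) and ready(item2) THEN cold(pingu)]. New: cold(pingu).
Round 4: (viii) [IF cold(pingu) and wooden(a) and has_feathers(pingu) THEN signed(pingu)]. New: signed(pingu).
signed(pingu) first appears in round 4.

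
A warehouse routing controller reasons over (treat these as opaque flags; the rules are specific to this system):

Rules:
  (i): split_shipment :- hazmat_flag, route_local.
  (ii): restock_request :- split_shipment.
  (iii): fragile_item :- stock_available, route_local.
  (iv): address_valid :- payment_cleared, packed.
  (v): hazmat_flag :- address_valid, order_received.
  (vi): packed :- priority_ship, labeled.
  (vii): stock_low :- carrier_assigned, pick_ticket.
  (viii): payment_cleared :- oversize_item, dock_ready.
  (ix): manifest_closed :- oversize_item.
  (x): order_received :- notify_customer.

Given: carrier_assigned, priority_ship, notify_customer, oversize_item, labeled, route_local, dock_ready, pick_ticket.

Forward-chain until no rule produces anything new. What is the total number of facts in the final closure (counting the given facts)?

[1] (vi) [packed :- priority_ship, labeled.]; (vii) [stock_low :- carrier_assigned, pick_ticket.]; (viii) [payment_cleared :- oversize_item, dock_ready.]; (ix) [manifest_closed :- oversize_item.]; (x) [order_received :- notify_customer.]. ⇒ new: packed, stock_low, payment_cleared, manifest_closed, order_received.
[2] (iv) [address_valid :- payment_cleared, packed.]. ⇒ new: address_valid.
[3] (v) [hazmat_flag :- address_valid, order_received.]. ⇒ new: hazmat_flag.
[4] (i) [split_shipment :- hazmat_flag, route_local.]. ⇒ new: split_shipment.
[5] (ii) [restock_request :- split_shipment.]. ⇒ new: restock_request.
Closure: {address_valid, carrier_assigned, dock_ready, hazmat_flag, labeled, manifest_closed, notify_customer, order_received, oversize_item, packed, payment_cleared, pick_ticket, priority_ship, restock_request, route_local, split_shipment, stock_low} — 17 facts.

17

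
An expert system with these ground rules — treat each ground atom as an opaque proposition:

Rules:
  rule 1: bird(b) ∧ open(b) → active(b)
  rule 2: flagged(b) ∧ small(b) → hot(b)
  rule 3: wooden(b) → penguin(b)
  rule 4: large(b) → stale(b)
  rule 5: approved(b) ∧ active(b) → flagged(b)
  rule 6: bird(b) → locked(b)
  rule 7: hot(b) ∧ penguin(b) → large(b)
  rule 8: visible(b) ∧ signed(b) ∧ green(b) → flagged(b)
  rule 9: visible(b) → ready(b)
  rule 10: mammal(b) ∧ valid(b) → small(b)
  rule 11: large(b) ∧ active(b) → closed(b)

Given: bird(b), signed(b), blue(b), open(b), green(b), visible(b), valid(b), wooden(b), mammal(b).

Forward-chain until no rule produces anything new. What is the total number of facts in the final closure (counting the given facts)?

Round 1: rule 1 [bird(b) ∧ open(b) → active(b)]; rule 3 [wooden(b) → penguin(b)]; rule 6 [bird(b) → locked(b)]; rule 8 [visible(b) ∧ signed(b) ∧ green(b) → flagged(b)]; rule 9 [visible(b) → ready(b)]; rule 10 [mammal(b) ∧ valid(b) → small(b)]. Adds active(b), penguin(b), locked(b), flagged(b), ready(b), small(b).
Round 2: rule 2 [flagged(b) ∧ small(b) → hot(b)]. Adds hot(b).
Round 3: rule 7 [hot(b) ∧ penguin(b) → large(b)]. Adds large(b).
Round 4: rule 4 [large(b) → stale(b)]; rule 11 [large(b) ∧ active(b) → closed(b)]. Adds stale(b), closed(b).
Closure: {active(b), bird(b), blue(b), closed(b), flagged(b), green(b), hot(b), large(b), locked(b), mammal(b), open(b), penguin(b), ready(b), signed(b), small(b), stale(b), valid(b), visible(b), wooden(b)} — 19 facts.

19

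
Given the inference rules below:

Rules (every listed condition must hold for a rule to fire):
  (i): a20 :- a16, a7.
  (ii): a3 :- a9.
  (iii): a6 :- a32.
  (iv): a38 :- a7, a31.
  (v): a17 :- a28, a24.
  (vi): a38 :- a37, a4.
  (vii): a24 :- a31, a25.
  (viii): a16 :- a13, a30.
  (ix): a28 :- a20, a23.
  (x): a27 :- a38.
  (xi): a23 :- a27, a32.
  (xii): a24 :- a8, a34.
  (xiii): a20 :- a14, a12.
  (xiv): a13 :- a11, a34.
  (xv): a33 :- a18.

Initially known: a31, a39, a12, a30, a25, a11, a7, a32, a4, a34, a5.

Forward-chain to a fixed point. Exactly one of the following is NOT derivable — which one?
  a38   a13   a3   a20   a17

a3

Round 1: (iii) [a6 :- a32.]; (iv) [a38 :- a7, a31.]; (vii) [a24 :- a31, a25.]; (xiv) [a13 :- a11, a34.]. Adds a6, a38, a24, a13.
Round 2: (viii) [a16 :- a13, a30.]; (x) [a27 :- a38.]. Adds a16, a27.
Round 3: (i) [a20 :- a16, a7.]; (xi) [a23 :- a27, a32.]. Adds a20, a23.
Round 4: (ix) [a28 :- a20, a23.]. Adds a28.
Round 5: (v) [a17 :- a28, a24.]. Adds a17.
Derived: a38 (round 1), a17 (round 5), a20 (round 3), a13 (round 1). a3 never appears in any round.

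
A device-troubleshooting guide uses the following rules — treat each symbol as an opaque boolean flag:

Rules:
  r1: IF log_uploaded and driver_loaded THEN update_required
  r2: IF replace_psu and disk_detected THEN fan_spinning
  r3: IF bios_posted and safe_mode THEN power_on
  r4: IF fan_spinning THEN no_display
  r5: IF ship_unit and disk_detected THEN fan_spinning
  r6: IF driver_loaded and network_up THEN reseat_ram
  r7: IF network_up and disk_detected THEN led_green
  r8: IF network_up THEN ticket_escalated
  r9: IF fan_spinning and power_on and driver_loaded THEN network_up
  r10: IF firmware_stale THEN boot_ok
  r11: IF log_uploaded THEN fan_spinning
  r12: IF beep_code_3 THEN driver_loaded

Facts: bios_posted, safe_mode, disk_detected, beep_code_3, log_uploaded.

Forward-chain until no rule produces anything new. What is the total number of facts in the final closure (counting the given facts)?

14

Round 1 fires r3, r11, r12, giving power_on, fan_spinning, driver_loaded.
Round 2 fires r1, r4, r9, giving update_required, no_display, network_up.
Round 3 fires r6, r7, r8, giving reseat_ram, led_green, ticket_escalated.
Closure: {beep_code_3, bios_posted, disk_detected, driver_loaded, fan_spinning, led_green, log_uploaded, network_up, no_display, power_on, reseat_ram, safe_mode, ticket_escalated, update_required} — 14 facts.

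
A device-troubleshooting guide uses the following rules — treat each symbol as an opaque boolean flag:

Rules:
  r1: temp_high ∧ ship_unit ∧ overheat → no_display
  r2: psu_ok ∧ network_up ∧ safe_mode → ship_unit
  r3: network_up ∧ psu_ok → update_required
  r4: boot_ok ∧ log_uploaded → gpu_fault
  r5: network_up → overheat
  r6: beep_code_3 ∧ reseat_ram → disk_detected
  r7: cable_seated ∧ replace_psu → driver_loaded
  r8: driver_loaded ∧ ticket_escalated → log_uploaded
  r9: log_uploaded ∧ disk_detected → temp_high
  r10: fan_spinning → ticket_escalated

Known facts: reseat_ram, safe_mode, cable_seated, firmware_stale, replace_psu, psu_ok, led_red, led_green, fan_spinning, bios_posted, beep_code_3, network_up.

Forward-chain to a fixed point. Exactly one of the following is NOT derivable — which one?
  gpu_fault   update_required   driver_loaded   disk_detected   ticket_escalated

Round 1 — r2, r3, r5, r6, r7, r10, derive ship_unit, update_required, overheat, disk_detected, driver_loaded, ticket_escalated.
Round 2 — r8, derive log_uploaded.
Round 3 — r9, derive temp_high.
Round 4 — r1, derive no_display.
Derived: driver_loaded (round 1), update_required (round 1), ticket_escalated (round 1), disk_detected (round 1). gpu_fault never appears in any round.

gpu_fault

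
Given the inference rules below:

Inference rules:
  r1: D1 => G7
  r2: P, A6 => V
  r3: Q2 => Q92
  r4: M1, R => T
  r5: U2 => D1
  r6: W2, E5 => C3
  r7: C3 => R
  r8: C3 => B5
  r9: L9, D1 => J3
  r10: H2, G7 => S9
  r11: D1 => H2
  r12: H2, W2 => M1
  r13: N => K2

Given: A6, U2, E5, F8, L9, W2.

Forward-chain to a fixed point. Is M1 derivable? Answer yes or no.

Round 1: r5 [U2 => D1]; r6 [W2, E5 => C3]. Adds D1, C3.
Round 2: r1 [D1 => G7]; r7 [C3 => R]; r8 [C3 => B5]; r9 [L9, D1 => J3]; r11 [D1 => H2]. Adds G7, R, B5, J3, H2.
Round 3: r10 [H2, G7 => S9]; r12 [H2, W2 => M1]. Adds S9, M1.
Round 4: r4 [M1, R => T]. Adds T.
M1 appears in round 3, so it is derivable.

yes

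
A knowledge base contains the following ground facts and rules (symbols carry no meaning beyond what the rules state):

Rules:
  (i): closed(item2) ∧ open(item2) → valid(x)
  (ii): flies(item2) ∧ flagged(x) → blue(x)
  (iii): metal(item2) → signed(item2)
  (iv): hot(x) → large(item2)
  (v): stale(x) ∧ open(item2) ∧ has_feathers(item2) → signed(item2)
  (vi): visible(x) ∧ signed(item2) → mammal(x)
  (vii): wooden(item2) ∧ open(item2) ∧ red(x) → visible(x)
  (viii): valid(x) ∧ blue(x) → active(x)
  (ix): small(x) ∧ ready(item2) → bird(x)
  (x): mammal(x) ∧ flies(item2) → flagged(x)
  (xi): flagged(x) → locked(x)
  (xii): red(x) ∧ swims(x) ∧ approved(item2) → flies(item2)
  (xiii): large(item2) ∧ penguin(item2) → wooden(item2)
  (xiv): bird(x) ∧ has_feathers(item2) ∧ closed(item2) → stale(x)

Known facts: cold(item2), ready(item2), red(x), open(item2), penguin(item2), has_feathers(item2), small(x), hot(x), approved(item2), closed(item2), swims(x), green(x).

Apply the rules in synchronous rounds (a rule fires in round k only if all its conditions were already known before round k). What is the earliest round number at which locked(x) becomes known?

6

Round 1: (i) [closed(item2) ∧ open(item2) → valid(x)]; (iv) [hot(x) → large(item2)]; (ix) [small(x) ∧ ready(item2) → bird(x)]; (xii) [red(x) ∧ swims(x) ∧ approved(item2) → flies(item2)]. New: valid(x), large(item2), bird(x), flies(item2).
Round 2: (xiii) [large(item2) ∧ penguin(item2) → wooden(item2)]; (xiv) [bird(x) ∧ has_feathers(item2) ∧ closed(item2) → stale(x)]. New: wooden(item2), stale(x).
Round 3: (v) [stale(x) ∧ open(item2) ∧ has_feathers(item2) → signed(item2)]; (vii) [wooden(item2) ∧ open(item2) ∧ red(x) → visible(x)]. New: signed(item2), visible(x).
Round 4: (vi) [visible(x) ∧ signed(item2) → mammal(x)]. New: mammal(x).
Round 5: (x) [mammal(x) ∧ flies(item2) → flagged(x)]. New: flagged(x).
Round 6: (ii) [flies(item2) ∧ flagged(x) → blue(x)]; (xi) [flagged(x) → locked(x)]. New: blue(x), locked(x).
locked(x) first appears in round 6.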